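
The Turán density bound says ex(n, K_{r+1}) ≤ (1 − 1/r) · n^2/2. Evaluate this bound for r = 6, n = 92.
Turán density bound = (5/6) · 92^2/2 = 10580/3 ≈ 3526.6667

Turán's theorem: ex(n, K_{r+1}) is achieved by the complete r-partite Turán graph T(n, r) with parts as balanced as possible, and is at most (1 − 1/r) · n^2/2. For r = 6, n = 92: the density bound is (5/6) · 8464/2 = 10580/3 ≈ 3526.6667. The integer-valued extremum is e(T(92, 6)) = 3526, which is strictly less than the density bound 10580/3 since 6 ∤ 92 (the parts of T(92, 6) cannot all be equal).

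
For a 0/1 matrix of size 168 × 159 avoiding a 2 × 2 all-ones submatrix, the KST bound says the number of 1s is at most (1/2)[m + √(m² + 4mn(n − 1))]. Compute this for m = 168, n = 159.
z(168, 159; 2, 2) ≤ (1/2)[168 + √(168² + 4·168·159·158)] = (1/2)[168 + √16910208] = 2140.1012

Kővári–Sós–Turán: let r_1, ..., r_168 be the row sums and z = Σ r_i the total number of 1s. Each pair of columns can share at most one row with both entries 1 (else a 2×2 all-ones block appears), so Σ_i C(r_i, 2) ≤ C(159, 2) = 12561. By convexity Σ_i C(r_i, 2) ≥ 168·C(z/168, 2) = z(z − 168)/(2·168), giving z² − 168z − 168·159·158 ≤ 0 and hence z ≤ (1/2)[168 + √(28224 + 4·4220496)] = (1/2)[168 + √16910208] ≈ (1/2)(168 + 4112.2023) = 2140.1012.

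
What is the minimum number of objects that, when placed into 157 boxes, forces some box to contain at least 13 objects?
n = (13 − 1)·157 + 1 = 1885

By the generalised pigeonhole principle, to guarantee some box contains ≥ r objects we need more than (r − 1) · k objects total. Threshold: n = (r − 1) · k + 1. With r = 13 and k = 157: n = 12 · 157 + 1 = 1884 + 1 = 1885. For n = 1884 = 12 · 157, we can put exactly 12 objects in every box, avoiding 13 in any single one — so 1885 is tight.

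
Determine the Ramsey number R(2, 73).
R(2, 73) = 73

R(2, k) = k for all k ≥ 2: in a 2-colouring of K_k, either some edge is red (a red K_2) or all edges are blue (a blue K_k). And K_{72} coloured all-blue has no blue K_73, so R(2, 73) > 72. Hence R(2, 73) = 73.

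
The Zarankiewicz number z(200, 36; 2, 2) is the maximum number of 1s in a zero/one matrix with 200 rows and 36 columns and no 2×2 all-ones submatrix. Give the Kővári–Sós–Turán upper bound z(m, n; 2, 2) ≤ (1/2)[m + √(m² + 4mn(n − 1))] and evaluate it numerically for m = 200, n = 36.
z(200, 36; 2, 2) ≤ (1/2)[200 + √(200² + 4·200·36·35)] = (1/2)[200 + √1048000] = 611.8594

Kővári–Sós–Turán: let r_1, ..., r_200 be the row sums and z = Σ r_i the total number of 1s. Each pair of columns can share at most one row with both entries 1 (else a 2×2 all-ones block appears), so Σ_i C(r_i, 2) ≤ C(36, 2) = 630. By convexity Σ_i C(r_i, 2) ≥ 200·C(z/200, 2) = z(z − 200)/(2·200), giving z² − 200z − 200·36·35 ≤ 0 and hence z ≤ (1/2)[200 + √(40000 + 4·252000)] = (1/2)[200 + √1048000] ≈ (1/2)(200 + 1023.7187) = 611.8594.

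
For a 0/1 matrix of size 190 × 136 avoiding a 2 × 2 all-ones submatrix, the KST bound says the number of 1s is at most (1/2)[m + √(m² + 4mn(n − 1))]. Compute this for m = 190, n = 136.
z(190, 136; 2, 2) ≤ (1/2)[190 + √(190² + 4·190·136·135)] = (1/2)[190 + √13989700] = 1965.1404

Kővári–Sós–Turán: let r_1, ..., r_190 be the row sums and z = Σ r_i the total number of 1s. Each pair of columns can share at most one row with both entries 1 (else a 2×2 all-ones block appears), so Σ_i C(r_i, 2) ≤ C(136, 2) = 9180. By convexity Σ_i C(r_i, 2) ≥ 190·C(z/190, 2) = z(z − 190)/(2·190), giving z² − 190z − 190·136·135 ≤ 0 and hence z ≤ (1/2)[190 + √(36100 + 4·3488400)] = (1/2)[190 + √13989700] ≈ (1/2)(190 + 3740.2807) = 1965.1404.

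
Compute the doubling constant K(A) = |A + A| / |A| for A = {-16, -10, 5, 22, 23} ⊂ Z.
K = |A + A| / |A| = 15/5 = 3

Enumerate A + A = {a + b : a, b ∈ A}. With |A| = 5, there are |A|^2 = 25 ordered sum pairs; collecting distinct values, A + A = {-32, -26, -20, -11, -5, 6, 7, 10, 12, 13, 27, 28, 44, 45, 46}, so |A + A| = 15. Thus K = 15/5 = 3. For comparison, the minimum possible |A + A| over all 5-element sets is 2·5 − 1 = 9 (so min K = 9/5), attained only by arithmetic progressions.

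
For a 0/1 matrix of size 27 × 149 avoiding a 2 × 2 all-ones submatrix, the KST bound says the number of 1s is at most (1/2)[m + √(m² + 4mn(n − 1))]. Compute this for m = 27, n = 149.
z(27, 149; 2, 2) ≤ (1/2)[27 + √(27² + 4·27·149·148)] = (1/2)[27 + √2382345] = 785.2423

Kővári–Sós–Turán: let r_1, ..., r_27 be the row sums and z = Σ r_i the total number of 1s. Each pair of columns can share at most one row with both entries 1 (else a 2×2 all-ones block appears), so Σ_i C(r_i, 2) ≤ C(149, 2) = 11026. By convexity Σ_i C(r_i, 2) ≥ 27·C(z/27, 2) = z(z − 27)/(2·27), giving z² − 27z − 27·149·148 ≤ 0 and hence z ≤ (1/2)[27 + √(729 + 4·595404)] = (1/2)[27 + √2382345] ≈ (1/2)(27 + 1543.4847) = 785.2423.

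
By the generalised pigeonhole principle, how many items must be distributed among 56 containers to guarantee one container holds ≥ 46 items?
n = (46 − 1)·56 + 1 = 2521

By the generalised pigeonhole principle, to guarantee some box contains ≥ r objects we need more than (r − 1) · k objects total. Threshold: n = (r − 1) · k + 1. With r = 46 and k = 56: n = 45 · 56 + 1 = 2520 + 1 = 2521. For n = 2520 = 45 · 56, we can put exactly 45 objects in every box, avoiding 46 in any single one — so 2521 is tight.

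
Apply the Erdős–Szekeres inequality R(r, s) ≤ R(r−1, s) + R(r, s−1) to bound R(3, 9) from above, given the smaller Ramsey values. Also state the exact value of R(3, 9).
R(3, 9) ≤ R(2, 9) + R(3, 8) = 9 + 28 = 37; exact value R(3, 9) = 36.

The Erdős–Szekeres recurrence R(r, s) ≤ R(r−1, s) + R(r, s−1) applied to (r, s) = (3, 9) gives
  R(3, 9) ≤ R(2, 9) + R(3, 8) = 9 + 28 = 37.
(Recall R(2, k) = k and R is symmetric.) The recurrence is not tight here (it gives 37, but the exact value is R(3, 9) = 36); the tight upper bound requires a sharper argument than the simple recurrence, combined with a lower-bound construction on K_{35}.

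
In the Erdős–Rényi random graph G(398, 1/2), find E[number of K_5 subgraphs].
E[# K_5] = C(398, 5) · (1/2)^C(5, 2) = 81148563474 / 2^10 = 40574281737/512 ≈ 79246644.017578

For each 5-subset S of vertices (there are C(398, 5) = 81148563474 such S), let X_S = 1 if S induces a K_5 (all C(5, 2) = 10 edges present). Then P(X_S = 1) = (1/2)^10 = 1/1024. By linearity of expectation, E[# K_5] = C(398, 5) · (1/2)^10 = 81148563474 / 1024 = 40574281737/512 ≈ 79246644.017578.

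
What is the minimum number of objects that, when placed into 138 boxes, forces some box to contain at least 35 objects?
n = (35 − 1)·138 + 1 = 4693

By the generalised pigeonhole principle, to guarantee some box contains ≥ r objects we need more than (r − 1) · k objects total. Threshold: n = (r − 1) · k + 1. With r = 35 and k = 138: n = 34 · 138 + 1 = 4692 + 1 = 4693. For n = 4692 = 34 · 138, we can put exactly 34 objects in every box, avoiding 35 in any single one — so 4693 is tight.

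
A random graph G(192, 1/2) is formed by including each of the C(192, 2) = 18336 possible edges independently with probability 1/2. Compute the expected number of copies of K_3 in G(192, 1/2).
E[# K_3] = C(192, 3) · (1/2)^C(3, 2) = 1161280 / 2^3 = 145160

For each 3-subset S of vertices (there are C(192, 3) = 1161280 such S), let X_S = 1 if S induces a K_3 (all C(3, 2) = 3 edges present). Then P(X_S = 1) = (1/2)^3 = 1/8. By linearity of expectation, E[# K_3] = C(192, 3) · (1/2)^3 = 1161280 / 8 = 145160.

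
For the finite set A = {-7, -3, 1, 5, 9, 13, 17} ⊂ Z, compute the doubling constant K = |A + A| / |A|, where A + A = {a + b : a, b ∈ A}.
K = |A + A| / |A| = 13/7

Enumerate A + A = {a + b : a, b ∈ A}. With |A| = 7, there are |A|^2 = 49 ordered sum pairs; collecting distinct values, A + A = {-14, -10, -6, -2, 2, 6, 10, 14, 18, 22, 26, 30, 34}, so |A + A| = 13. Thus K = 13/7. Here |A + A| = 2|A| − 1 = 13, the minimum possible — so K = 13/7 is minimal, which holds iff A is an arithmetic progression.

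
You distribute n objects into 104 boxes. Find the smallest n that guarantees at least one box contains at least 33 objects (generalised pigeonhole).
n = (33 − 1)·104 + 1 = 3329

By the generalised pigeonhole principle, to guarantee some box contains ≥ r objects we need more than (r − 1) · k objects total. Threshold: n = (r − 1) · k + 1. With r = 33 and k = 104: n = 32 · 104 + 1 = 3328 + 1 = 3329. For n = 3328 = 32 · 104, we can put exactly 32 objects in every box, avoiding 33 in any single one — so 3329 is tight.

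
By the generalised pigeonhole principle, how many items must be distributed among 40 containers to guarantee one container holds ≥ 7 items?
n = (7 − 1)·40 + 1 = 241

By the generalised pigeonhole principle, to guarantee some box contains ≥ r objects we need more than (r − 1) · k objects total. Threshold: n = (r − 1) · k + 1. With r = 7 and k = 40: n = 6 · 40 + 1 = 240 + 1 = 241. For n = 240 = 6 · 40, we can put exactly 6 objects in every box, avoiding 7 in any single one — so 241 is tight.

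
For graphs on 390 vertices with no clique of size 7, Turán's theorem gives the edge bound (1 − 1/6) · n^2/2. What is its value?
Turán density bound = (5/6) · 390^2/2 = 63375

Turán's theorem: ex(n, K_{r+1}) is achieved by the complete r-partite Turán graph T(n, r) with parts as balanced as possible, and is at most (1 − 1/r) · n^2/2. For r = 6, n = 390: the density bound is (5/6) · 152100/2 = 63375. Since 6 ∣ 390, the Turán graph T(390, 6) has parts of equal size 65, and its edge count e(T(390, 6)) = 63375 attains the density bound exactly.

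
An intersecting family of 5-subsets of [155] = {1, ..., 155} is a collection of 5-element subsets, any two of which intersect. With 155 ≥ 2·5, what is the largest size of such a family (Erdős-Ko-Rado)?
max |F| = C(154, 4) = 22533126

The Erdős-Ko-Rado theorem states: for n ≥ 2k, an intersecting family of k-subsets of an n-element set has size at most C(n − 1, k − 1), with equality for 'star' families {A ⊆ [n] : |A| = k, i ∈ A} (fix an element i). For n = 155, k = 5: C(154, 4) = 22533126.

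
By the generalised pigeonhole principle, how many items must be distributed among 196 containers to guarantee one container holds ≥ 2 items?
n = (2 − 1)·196 + 1 = 197

By the generalised pigeonhole principle, to guarantee some box contains ≥ r objects we need more than (r − 1) · k objects total. Threshold: n = (r − 1) · k + 1. With r = 2 and k = 196: n = 1 · 196 + 1 = 196 + 1 = 197. For n = 196 = 1 · 196, we can put exactly 1 objects in every box, avoiding 2 in any single one — so 197 is tight.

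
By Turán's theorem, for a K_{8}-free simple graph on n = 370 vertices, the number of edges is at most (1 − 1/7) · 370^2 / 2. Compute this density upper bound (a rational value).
Turán density bound = (6/7) · 370^2/2 = 410700/7 ≈ 58671.4286

Turán's theorem: ex(n, K_{r+1}) is achieved by the complete r-partite Turán graph T(n, r) with parts as balanced as possible, and is at most (1 − 1/r) · n^2/2. For r = 7, n = 370: the density bound is (6/7) · 136900/2 = 410700/7 ≈ 58671.4286. The integer-valued extremum is e(T(370, 7)) = 58671, which is strictly less than the density bound 410700/7 since 7 ∤ 370 (the parts of T(370, 7) cannot all be equal).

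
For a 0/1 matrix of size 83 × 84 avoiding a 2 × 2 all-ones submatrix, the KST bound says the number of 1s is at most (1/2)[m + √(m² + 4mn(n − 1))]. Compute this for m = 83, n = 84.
z(83, 84; 2, 2) ≤ (1/2)[83 + √(83² + 4·83·84·83)] = (1/2)[83 + √2321593] = 803.3387

Kővári–Sós–Turán: let r_1, ..., r_83 be the row sums and z = Σ r_i the total number of 1s. Each pair of columns can share at most one row with both entries 1 (else a 2×2 all-ones block appears), so Σ_i C(r_i, 2) ≤ C(84, 2) = 3486. By convexity Σ_i C(r_i, 2) ≥ 83·C(z/83, 2) = z(z − 83)/(2·83), giving z² − 83z − 83·84·83 ≤ 0 and hence z ≤ (1/2)[83 + √(6889 + 4·578676)] = (1/2)[83 + √2321593] ≈ (1/2)(83 + 1523.6775) = 803.3387.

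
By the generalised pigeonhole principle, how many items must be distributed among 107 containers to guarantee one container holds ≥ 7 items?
n = (7 − 1)·107 + 1 = 643

By the generalised pigeonhole principle, to guarantee some box contains ≥ r objects we need more than (r − 1) · k objects total. Threshold: n = (r − 1) · k + 1. With r = 7 and k = 107: n = 6 · 107 + 1 = 642 + 1 = 643. For n = 642 = 6 · 107, we can put exactly 6 objects in every box, avoiding 7 in any single one — so 643 is tight.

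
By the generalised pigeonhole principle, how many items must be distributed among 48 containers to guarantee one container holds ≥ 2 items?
n = (2 − 1)·48 + 1 = 49

By the generalised pigeonhole principle, to guarantee some box contains ≥ r objects we need more than (r − 1) · k objects total. Threshold: n = (r − 1) · k + 1. With r = 2 and k = 48: n = 1 · 48 + 1 = 48 + 1 = 49. For n = 48 = 1 · 48, we can put exactly 1 objects in every box, avoiding 2 in any single one — so 49 is tight.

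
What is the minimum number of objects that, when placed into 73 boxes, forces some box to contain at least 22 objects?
n = (22 − 1)·73 + 1 = 1534

By the generalised pigeonhole principle, to guarantee some box contains ≥ r objects we need more than (r − 1) · k objects total. Threshold: n = (r − 1) · k + 1. With r = 22 and k = 73: n = 21 · 73 + 1 = 1533 + 1 = 1534. For n = 1533 = 21 · 73, we can put exactly 21 objects in every box, avoiding 22 in any single one — so 1534 is tight.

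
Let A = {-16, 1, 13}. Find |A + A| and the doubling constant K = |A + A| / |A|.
K = |A + A| / |A| = 6/3 = 2

Enumerate A + A = {a + b : a, b ∈ A}. With |A| = 3, there are |A|^2 = 9 ordered sum pairs; collecting distinct values, A + A = {-32, -15, -3, 2, 14, 26}, so |A + A| = 6. Thus K = 6/3 = 2. For comparison, the minimum possible |A + A| over all 3-element sets is 2·3 − 1 = 5 (so min K = 5/3), attained only by arithmetic progressions.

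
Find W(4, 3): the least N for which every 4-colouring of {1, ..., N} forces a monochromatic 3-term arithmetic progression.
W(4, 3) = 76

This is a classical value, W(4, 3) = 76, established by combining an explicit 4-colouring of {1, ..., 75} with no monochromatic 3-AP (giving the lower bound W(4, 3) > 75) and a finite case analysis / exhaustive computer search showing every 4-colouring of {1, ..., 76} has such an AP.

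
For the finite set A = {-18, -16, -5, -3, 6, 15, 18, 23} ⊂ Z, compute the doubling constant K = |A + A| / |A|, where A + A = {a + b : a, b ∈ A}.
K = |A + A| / |A| = 33/8

Enumerate A + A = {a + b : a, b ∈ A}. With |A| = 8, there are |A|^2 = 64 ordered sum pairs; collecting distinct values, A + A = {-36, -34, -32, -23, -21, -19, -12, -10, -8, -6, -3, -1, 0, 1, 2, 3, 5, 7, 10, 12, 13, 15, 18, 20, 21, 24, 29, 30, 33, 36, 38, 41, 46}, so |A + A| = 33. Thus K = 33/8. For comparison, the minimum possible |A + A| over all 8-element sets is 2·8 − 1 = 15 (so min K = 15/8), attained only by arithmetic progressions.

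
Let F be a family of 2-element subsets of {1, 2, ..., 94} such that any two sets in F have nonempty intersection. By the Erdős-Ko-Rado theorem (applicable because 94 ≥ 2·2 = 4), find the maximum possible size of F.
max |F| = C(93, 1) = 93

Erdős-Ko-Rado (1961): when n ≥ 2k, max |F| = C(n−1, k−1). The bound is attained by the star {A : i ∈ A} for any fixed i ∈ [n]. Here C(94−1, 2−1) = C(93, 1) = 93.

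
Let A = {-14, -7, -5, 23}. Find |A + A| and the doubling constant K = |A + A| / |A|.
K = |A + A| / |A| = 10/4 = 5/2

Enumerate A + A = {a + b : a, b ∈ A}. With |A| = 4, there are |A|^2 = 16 ordered sum pairs; collecting distinct values, A + A = {-28, -21, -19, -14, -12, -10, 9, 16, 18, 46}, so |A + A| = 10. Thus K = 10/4 = 5/2. For comparison, the minimum possible |A + A| over all 4-element sets is 2·4 − 1 = 7 (so min K = 7/4), attained only by arithmetic progressions.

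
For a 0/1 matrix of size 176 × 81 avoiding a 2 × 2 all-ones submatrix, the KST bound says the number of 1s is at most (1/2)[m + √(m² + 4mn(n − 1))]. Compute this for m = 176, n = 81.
z(176, 81; 2, 2) ≤ (1/2)[176 + √(176² + 4·176·81·80)] = (1/2)[176 + √4592896] = 1159.5521

Kővári–Sós–Turán: let r_1, ..., r_176 be the row sums and z = Σ r_i the total number of 1s. Each pair of columns can share at most one row with both entries 1 (else a 2×2 all-ones block appears), so Σ_i C(r_i, 2) ≤ C(81, 2) = 3240. By convexity Σ_i C(r_i, 2) ≥ 176·C(z/176, 2) = z(z − 176)/(2·176), giving z² − 176z − 176·81·80 ≤ 0 and hence z ≤ (1/2)[176 + √(30976 + 4·1140480)] = (1/2)[176 + √4592896] ≈ (1/2)(176 + 2143.1043) = 1159.5521.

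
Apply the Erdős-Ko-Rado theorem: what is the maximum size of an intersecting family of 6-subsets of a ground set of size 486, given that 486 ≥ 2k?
max |F| = C(485, 5) = 219050929097

Erdős-Ko-Rado (1961): when n ≥ 2k, max |F| = C(n−1, k−1). The bound is attained by the star {A : i ∈ A} for any fixed i ∈ [n]. Here C(486−1, 6−1) = C(485, 5) = 219050929097.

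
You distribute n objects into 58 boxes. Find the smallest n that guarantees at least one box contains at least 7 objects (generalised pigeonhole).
n = (7 − 1)·58 + 1 = 349

By the generalised pigeonhole principle, to guarantee some box contains ≥ r objects we need more than (r − 1) · k objects total. Threshold: n = (r − 1) · k + 1. With r = 7 and k = 58: n = 6 · 58 + 1 = 348 + 1 = 349. For n = 348 = 6 · 58, we can put exactly 6 objects in every box, avoiding 7 in any single one — so 349 is tight.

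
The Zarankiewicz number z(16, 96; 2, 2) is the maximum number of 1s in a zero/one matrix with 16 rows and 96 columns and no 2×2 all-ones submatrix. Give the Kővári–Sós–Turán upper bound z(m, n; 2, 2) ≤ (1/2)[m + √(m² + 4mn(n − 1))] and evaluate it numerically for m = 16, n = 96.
z(16, 96; 2, 2) ≤ (1/2)[16 + √(16² + 4·16·96·95)] = (1/2)[16 + √583936] = 390.0785

Kővári–Sós–Turán: let r_1, ..., r_16 be the row sums and z = Σ r_i the total number of 1s. Each pair of columns can share at most one row with both entries 1 (else a 2×2 all-ones block appears), so Σ_i C(r_i, 2) ≤ C(96, 2) = 4560. By convexity Σ_i C(r_i, 2) ≥ 16·C(z/16, 2) = z(z − 16)/(2·16), giving z² − 16z − 16·96·95 ≤ 0 and hence z ≤ (1/2)[16 + √(256 + 4·145920)] = (1/2)[16 + √583936] ≈ (1/2)(16 + 764.1571) = 390.0785.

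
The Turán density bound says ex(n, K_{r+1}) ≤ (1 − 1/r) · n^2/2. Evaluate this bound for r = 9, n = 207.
Turán density bound = (8/9) · 207^2/2 = 19044

Turán's theorem: ex(n, K_{r+1}) is achieved by the complete r-partite Turán graph T(n, r) with parts as balanced as possible, and is at most (1 − 1/r) · n^2/2. For r = 9, n = 207: the density bound is (8/9) · 42849/2 = 19044. Since 9 ∣ 207, the Turán graph T(207, 9) has parts of equal size 23, and its edge count e(T(207, 9)) = 19044 attains the density bound exactly.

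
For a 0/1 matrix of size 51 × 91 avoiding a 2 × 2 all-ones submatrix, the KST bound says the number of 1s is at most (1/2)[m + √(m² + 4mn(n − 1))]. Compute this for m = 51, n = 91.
z(51, 91; 2, 2) ≤ (1/2)[51 + √(51² + 4·51·91·90)] = (1/2)[51 + √1673361] = 672.2923

Kővári–Sós–Turán: let r_1, ..., r_51 be the row sums and z = Σ r_i the total number of 1s. Each pair of columns can share at most one row with both entries 1 (else a 2×2 all-ones block appears), so Σ_i C(r_i, 2) ≤ C(91, 2) = 4095. By convexity Σ_i C(r_i, 2) ≥ 51·C(z/51, 2) = z(z − 51)/(2·51), giving z² − 51z − 51·91·90 ≤ 0 and hence z ≤ (1/2)[51 + √(2601 + 4·417690)] = (1/2)[51 + √1673361] ≈ (1/2)(51 + 1293.5846) = 672.2923.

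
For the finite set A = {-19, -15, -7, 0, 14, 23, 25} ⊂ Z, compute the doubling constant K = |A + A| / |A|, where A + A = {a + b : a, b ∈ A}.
K = |A + A| / |A| = 28/7 = 4

Enumerate A + A = {a + b : a, b ∈ A}. With |A| = 7, there are |A|^2 = 49 ordered sum pairs; collecting distinct values, A + A = {-38, -34, -30, -26, -22, -19, -15, -14, -7, -5, -1, 0, 4, 6, 7, 8, 10, 14, 16, 18, 23, 25, 28, 37, 39, 46, 48, 50}, so |A + A| = 28. Thus K = 28/7 = 4. For comparison, the minimum possible |A + A| over all 7-element sets is 2·7 − 1 = 13 (so min K = 13/7), attained only by arithmetic progressions.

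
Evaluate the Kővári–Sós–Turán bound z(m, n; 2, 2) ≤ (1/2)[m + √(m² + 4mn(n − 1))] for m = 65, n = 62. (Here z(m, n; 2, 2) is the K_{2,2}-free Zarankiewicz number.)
z(65, 62; 2, 2) ≤ (1/2)[65 + √(65² + 4·65·62·61)] = (1/2)[65 + √987545] = 529.3765

Kővári–Sós–Turán: let r_1, ..., r_65 be the row sums and z = Σ r_i the total number of 1s. Each pair of columns can share at most one row with both entries 1 (else a 2×2 all-ones block appears), so Σ_i C(r_i, 2) ≤ C(62, 2) = 1891. By convexity Σ_i C(r_i, 2) ≥ 65·C(z/65, 2) = z(z − 65)/(2·65), giving z² − 65z − 65·62·61 ≤ 0 and hence z ≤ (1/2)[65 + √(4225 + 4·245830)] = (1/2)[65 + √987545] ≈ (1/2)(65 + 993.753) = 529.3765.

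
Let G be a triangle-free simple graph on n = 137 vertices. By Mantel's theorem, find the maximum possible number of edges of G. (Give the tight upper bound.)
ex(137, K_3) = ⌊137^2/4⌋ = 4692

Mantel (1907): a triangle-free graph on n vertices has at most ⌊n^2/4⌋ edges, with equality for the complete bipartite graph K_{⌊n/2⌋, ⌈n/2⌉}. For n = 137: ⌊137^2/4⌋ = ⌊18769/4⌋ = 4692. The extremal graph is K_{68, 69}, which has 68·69 = 4692 edges.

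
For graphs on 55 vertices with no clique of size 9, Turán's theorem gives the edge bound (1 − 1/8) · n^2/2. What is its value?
Turán density bound = (7/8) · 55^2/2 = 21175/16 ≈ 1323.4375

Turán's theorem: ex(n, K_{r+1}) is achieved by the complete r-partite Turán graph T(n, r) with parts as balanced as possible, and is at most (1 − 1/r) · n^2/2. For r = 8, n = 55: the density bound is (7/8) · 3025/2 = 21175/16 ≈ 1323.4375. The integer-valued extremum is e(T(55, 8)) = 1323, which is strictly less than the density bound 21175/16 since 8 ∤ 55 (the parts of T(55, 8) cannot all be equal).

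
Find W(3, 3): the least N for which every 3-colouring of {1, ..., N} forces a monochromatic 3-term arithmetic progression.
W(3, 3) = 27

This is a classical value, W(3, 3) = 27, established by combining an explicit 3-colouring of {1, ..., 26} with no monochromatic 3-AP (giving the lower bound W(3, 3) > 26) and a finite case analysis / exhaustive computer search showing every 3-colouring of {1, ..., 27} has such an AP.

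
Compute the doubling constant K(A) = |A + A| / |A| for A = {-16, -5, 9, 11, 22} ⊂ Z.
K = |A + A| / |A| = 14/5

Enumerate A + A = {a + b : a, b ∈ A}. With |A| = 5, there are |A|^2 = 25 ordered sum pairs; collecting distinct values, A + A = {-32, -21, -10, -7, -5, 4, 6, 17, 18, 20, 22, 31, 33, 44}, so |A + A| = 14. Thus K = 14/5. For comparison, the minimum possible |A + A| over all 5-element sets is 2·5 − 1 = 9 (so min K = 9/5), attained only by arithmetic progressions.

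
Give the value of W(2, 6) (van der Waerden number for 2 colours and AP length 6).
W(2, 6) = 1132

W(2, 6) = 1132. The lower bound W(2, 6) > 1131 comes from an explicit good 2-colouring of [1, 1131]; the upper bound W(2, 6) ≤ 1132 was verified by exhaustive search over 2-colourings of [1, 1132].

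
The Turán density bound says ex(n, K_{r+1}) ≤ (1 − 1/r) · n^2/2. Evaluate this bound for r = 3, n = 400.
Turán density bound = (2/3) · 400^2/2 = 160000/3 ≈ 53333.3333

Turán's theorem: ex(n, K_{r+1}) is achieved by the complete r-partite Turán graph T(n, r) with parts as balanced as possible, and is at most (1 − 1/r) · n^2/2. For r = 3, n = 400: the density bound is (2/3) · 160000/2 = 160000/3 ≈ 53333.3333. The integer-valued extremum is e(T(400, 3)) = 53333, which is strictly less than the density bound 160000/3 since 3 ∤ 400 (the parts of T(400, 3) cannot all be equal).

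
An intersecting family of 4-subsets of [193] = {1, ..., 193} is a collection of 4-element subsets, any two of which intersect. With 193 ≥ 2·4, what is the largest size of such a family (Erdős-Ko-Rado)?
max |F| = C(192, 3) = 1161280

Erdős-Ko-Rado (1961): when n ≥ 2k, max |F| = C(n−1, k−1). The bound is attained by the star {A : i ∈ A} for any fixed i ∈ [n]. Here C(193−1, 4−1) = C(192, 3) = 1161280.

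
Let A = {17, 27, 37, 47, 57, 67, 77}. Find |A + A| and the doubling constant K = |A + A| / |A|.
K = |A + A| / |A| = 13/7

Enumerate A + A = {a + b : a, b ∈ A}. With |A| = 7, there are |A|^2 = 49 ordered sum pairs; collecting distinct values, A + A = {34, 44, 54, 64, 74, 84, 94, 104, 114, 124, 134, 144, 154}, so |A + A| = 13. Thus K = 13/7. Here |A + A| = 2|A| − 1 = 13, the minimum possible — so K = 13/7 is minimal, which holds iff A is an arithmetic progression.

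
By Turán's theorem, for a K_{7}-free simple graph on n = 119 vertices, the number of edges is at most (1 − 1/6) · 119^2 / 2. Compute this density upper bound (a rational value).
Turán density bound = (5/6) · 119^2/2 = 70805/12 ≈ 5900.4167

Turán's theorem: ex(n, K_{r+1}) is achieved by the complete r-partite Turán graph T(n, r) with parts as balanced as possible, and is at most (1 − 1/r) · n^2/2. For r = 6, n = 119: the density bound is (5/6) · 14161/2 = 70805/12 ≈ 5900.4167. The integer-valued extremum is e(T(119, 6)) = 5900, which is strictly less than the density bound 70805/12 since 6 ∤ 119 (the parts of T(119, 6) cannot all be equal).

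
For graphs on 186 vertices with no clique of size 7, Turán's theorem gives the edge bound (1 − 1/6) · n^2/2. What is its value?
Turán density bound = (5/6) · 186^2/2 = 14415

Turán's theorem: ex(n, K_{r+1}) is achieved by the complete r-partite Turán graph T(n, r) with parts as balanced as possible, and is at most (1 − 1/r) · n^2/2. For r = 6, n = 186: the density bound is (5/6) · 34596/2 = 14415. Since 6 ∣ 186, the Turán graph T(186, 6) has parts of equal size 31, and its edge count e(T(186, 6)) = 14415 attains the density bound exactly.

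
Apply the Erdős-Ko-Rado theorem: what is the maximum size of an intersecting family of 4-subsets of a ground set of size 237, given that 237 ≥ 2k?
max |F| = C(236, 3) = 2162940

Erdős-Ko-Rado (1961): when n ≥ 2k, max |F| = C(n−1, k−1). The bound is attained by the star {A : i ∈ A} for any fixed i ∈ [n]. Here C(237−1, 4−1) = C(236, 3) = 2162940.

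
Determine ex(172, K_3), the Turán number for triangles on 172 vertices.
ex(172, K_3) = ⌊172^2/4⌋ = 7396

Mantel (1907): a triangle-free graph on n vertices has at most ⌊n^2/4⌋ edges, with equality for the complete bipartite graph K_{⌊n/2⌋, ⌈n/2⌉}. For n = 172: ⌊172^2/4⌋ = ⌊29584/4⌋ = 7396. The extremal graph is K_{86, 86}, which has 86·86 = 7396 edges.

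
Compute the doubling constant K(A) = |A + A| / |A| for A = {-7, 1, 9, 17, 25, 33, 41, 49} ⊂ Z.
K = |A + A| / |A| = 15/8

Enumerate A + A = {a + b : a, b ∈ A}. With |A| = 8, there are |A|^2 = 64 ordered sum pairs; collecting distinct values, A + A = {-14, -6, 2, 10, 18, 26, 34, 42, 50, 58, 66, 74, 82, 90, 98}, so |A + A| = 15. Thus K = 15/8. Here |A + A| = 2|A| − 1 = 15, the minimum possible — so K = 15/8 is minimal, which holds iff A is an arithmetic progression.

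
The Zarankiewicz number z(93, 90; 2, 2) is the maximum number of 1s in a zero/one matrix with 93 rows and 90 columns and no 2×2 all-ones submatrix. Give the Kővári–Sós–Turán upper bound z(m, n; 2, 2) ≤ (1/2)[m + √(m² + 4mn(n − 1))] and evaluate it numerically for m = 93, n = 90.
z(93, 90; 2, 2) ≤ (1/2)[93 + √(93² + 4·93·90·89)] = (1/2)[93 + √2988369] = 910.845

Kővári–Sós–Turán: let r_1, ..., r_93 be the row sums and z = Σ r_i the total number of 1s. Each pair of columns can share at most one row with both entries 1 (else a 2×2 all-ones block appears), so Σ_i C(r_i, 2) ≤ C(90, 2) = 4005. By convexity Σ_i C(r_i, 2) ≥ 93·C(z/93, 2) = z(z − 93)/(2·93), giving z² − 93z − 93·90·89 ≤ 0 and hence z ≤ (1/2)[93 + √(8649 + 4·744930)] = (1/2)[93 + √2988369] ≈ (1/2)(93 + 1728.69) = 910.845.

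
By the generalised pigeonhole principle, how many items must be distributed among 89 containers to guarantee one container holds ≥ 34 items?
n = (34 − 1)·89 + 1 = 2938

By the generalised pigeonhole principle, to guarantee some box contains ≥ r objects we need more than (r − 1) · k objects total. Threshold: n = (r − 1) · k + 1. With r = 34 and k = 89: n = 33 · 89 + 1 = 2937 + 1 = 2938. For n = 2937 = 33 · 89, we can put exactly 33 objects in every box, avoiding 34 in any single one — so 2938 is tight.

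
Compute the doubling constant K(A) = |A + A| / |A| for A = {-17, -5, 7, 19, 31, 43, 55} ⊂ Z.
K = |A + A| / |A| = 13/7

Enumerate A + A = {a + b : a, b ∈ A}. With |A| = 7, there are |A|^2 = 49 ordered sum pairs; collecting distinct values, A + A = {-34, -22, -10, 2, 14, 26, 38, 50, 62, 74, 86, 98, 110}, so |A + A| = 13. Thus K = 13/7. Here |A + A| = 2|A| − 1 = 13, the minimum possible — so K = 13/7 is minimal, which holds iff A is an arithmetic progression.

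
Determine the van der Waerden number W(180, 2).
W(180, 2) = 180 + 1 = 181

A 2-term AP is any pair of integers, so a monochromatic 2-AP exists iff some colour is used at least twice. With 180 colours, the colouring i ↦ i on {1, ..., 180} uses each colour once, avoiding any monochromatic pair, so W(180, 2) > 180. For {1, ..., 181}, pigeonhole forces two integers of the same colour, which form a monochromatic 2-AP. Hence W(180, 2) = 181.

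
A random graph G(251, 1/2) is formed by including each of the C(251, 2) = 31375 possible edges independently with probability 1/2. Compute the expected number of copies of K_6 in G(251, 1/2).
E[# K_6] = C(251, 6) · (1/2)^C(6, 2) = 327012476050 / 2^15 = 163506238025/16384 ≈ 9979628.785706

For each 6-subset S of vertices (there are C(251, 6) = 327012476050 such S), let X_S = 1 if S induces a K_6 (all C(6, 2) = 15 edges present). Then P(X_S = 1) = (1/2)^15 = 1/32768. By linearity of expectation, E[# K_6] = C(251, 6) · (1/2)^15 = 327012476050 / 32768 = 163506238025/16384 ≈ 9979628.785706.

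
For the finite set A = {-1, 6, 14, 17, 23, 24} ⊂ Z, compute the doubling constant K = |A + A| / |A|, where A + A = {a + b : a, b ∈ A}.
K = |A + A| / |A| = 20/6 = 10/3

Enumerate A + A = {a + b : a, b ∈ A}. With |A| = 6, there are |A|^2 = 36 ordered sum pairs; collecting distinct values, A + A = {-2, 5, 12, 13, 16, 20, 22, 23, 28, 29, 30, 31, 34, 37, 38, 40, 41, 46, 47, 48}, so |A + A| = 20. Thus K = 20/6 = 10/3. For comparison, the minimum possible |A + A| over all 6-element sets is 2·6 − 1 = 11 (so min K = 11/6), attained only by arithmetic progressions.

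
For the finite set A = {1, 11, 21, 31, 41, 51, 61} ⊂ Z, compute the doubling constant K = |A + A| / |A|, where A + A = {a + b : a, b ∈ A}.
K = |A + A| / |A| = 13/7

Enumerate A + A = {a + b : a, b ∈ A}. With |A| = 7, there are |A|^2 = 49 ordered sum pairs; collecting distinct values, A + A = {2, 12, 22, 32, 42, 52, 62, 72, 82, 92, 102, 112, 122}, so |A + A| = 13. Thus K = 13/7. Here |A + A| = 2|A| − 1 = 13, the minimum possible — so K = 13/7 is minimal, which holds iff A is an arithmetic progression.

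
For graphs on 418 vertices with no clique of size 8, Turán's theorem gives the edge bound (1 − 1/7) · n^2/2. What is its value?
Turán density bound = (6/7) · 418^2/2 = 524172/7 ≈ 74881.7143

Turán's theorem: ex(n, K_{r+1}) is achieved by the complete r-partite Turán graph T(n, r) with parts as balanced as possible, and is at most (1 − 1/r) · n^2/2. For r = 7, n = 418: the density bound is (6/7) · 174724/2 = 524172/7 ≈ 74881.7143. The integer-valued extremum is e(T(418, 7)) = 74881, which is strictly less than the density bound 524172/7 since 7 ∤ 418 (the parts of T(418, 7) cannot all be equal).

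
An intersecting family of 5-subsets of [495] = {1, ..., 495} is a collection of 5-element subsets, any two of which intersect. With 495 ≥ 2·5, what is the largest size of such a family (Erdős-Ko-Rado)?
max |F| = C(494, 4) = 2451372001

The Erdős-Ko-Rado theorem states: for n ≥ 2k, an intersecting family of k-subsets of an n-element set has size at most C(n − 1, k − 1), with equality for 'star' families {A ⊆ [n] : |A| = k, i ∈ A} (fix an element i). For n = 495, k = 5: C(494, 4) = 2451372001.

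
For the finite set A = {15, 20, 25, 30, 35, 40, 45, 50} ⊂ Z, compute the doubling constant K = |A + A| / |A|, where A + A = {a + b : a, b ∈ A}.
K = |A + A| / |A| = 15/8

Enumerate A + A = {a + b : a, b ∈ A}. With |A| = 8, there are |A|^2 = 64 ordered sum pairs; collecting distinct values, A + A = {30, 35, 40, 45, 50, 55, 60, 65, 70, 75, 80, 85, 90, 95, 100}, so |A + A| = 15. Thus K = 15/8. Here |A + A| = 2|A| − 1 = 15, the minimum possible — so K = 15/8 is minimal, which holds iff A is an arithmetic progression.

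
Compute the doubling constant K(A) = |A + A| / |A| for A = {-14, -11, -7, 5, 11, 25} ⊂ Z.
K = |A + A| / |A| = 21/6 = 7/2

Enumerate A + A = {a + b : a, b ∈ A}. With |A| = 6, there are |A|^2 = 36 ordered sum pairs; collecting distinct values, A + A = {-28, -25, -22, -21, -18, -14, -9, -6, -3, -2, 0, 4, 10, 11, 14, 16, 18, 22, 30, 36, 50}, so |A + A| = 21. Thus K = 21/6 = 7/2. For comparison, the minimum possible |A + A| over all 6-element sets is 2·6 − 1 = 11 (so min K = 11/6), attained only by arithmetic progressions.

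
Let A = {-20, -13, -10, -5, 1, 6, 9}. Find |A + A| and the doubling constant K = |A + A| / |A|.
K = |A + A| / |A| = 26/7

Enumerate A + A = {a + b : a, b ∈ A}. With |A| = 7, there are |A|^2 = 49 ordered sum pairs; collecting distinct values, A + A = {-40, -33, -30, -26, -25, -23, -20, -19, -18, -15, -14, -12, -11, -10, -9, -7, -4, -1, 1, 2, 4, 7, 10, 12, 15, 18}, so |A + A| = 26. Thus K = 26/7. For comparison, the minimum possible |A + A| over all 7-element sets is 2·7 − 1 = 13 (so min K = 13/7), attained only by arithmetic progressions.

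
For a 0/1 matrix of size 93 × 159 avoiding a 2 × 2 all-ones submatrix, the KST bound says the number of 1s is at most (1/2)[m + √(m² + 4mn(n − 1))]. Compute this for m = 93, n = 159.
z(93, 159; 2, 2) ≤ (1/2)[93 + √(93² + 4·93·159·158)] = (1/2)[93 + √9354033] = 1575.7182

Kővári–Sós–Turán: let r_1, ..., r_93 be the row sums and z = Σ r_i the total number of 1s. Each pair of columns can share at most one row with both entries 1 (else a 2×2 all-ones block appears), so Σ_i C(r_i, 2) ≤ C(159, 2) = 12561. By convexity Σ_i C(r_i, 2) ≥ 93·C(z/93, 2) = z(z − 93)/(2·93), giving z² − 93z − 93·159·158 ≤ 0 and hence z ≤ (1/2)[93 + √(8649 + 4·2336346)] = (1/2)[93 + √9354033] ≈ (1/2)(93 + 3058.4364) = 1575.7182.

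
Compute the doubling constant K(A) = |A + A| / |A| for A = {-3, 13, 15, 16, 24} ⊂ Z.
K = |A + A| / |A| = 15/5 = 3

Enumerate A + A = {a + b : a, b ∈ A}. With |A| = 5, there are |A|^2 = 25 ordered sum pairs; collecting distinct values, A + A = {-6, 10, 12, 13, 21, 26, 28, 29, 30, 31, 32, 37, 39, 40, 48}, so |A + A| = 15. Thus K = 15/5 = 3. For comparison, the minimum possible |A + A| over all 5-element sets is 2·5 − 1 = 9 (so min K = 9/5), attained only by arithmetic progressions.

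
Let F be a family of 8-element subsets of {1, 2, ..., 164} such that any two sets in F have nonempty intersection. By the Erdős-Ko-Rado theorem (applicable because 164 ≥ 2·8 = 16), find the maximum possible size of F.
max |F| = C(163, 7) = 532318800456

Erdős-Ko-Rado (1961): when n ≥ 2k, max |F| = C(n−1, k−1). The bound is attained by the star {A : i ∈ A} for any fixed i ∈ [n]. Here C(164−1, 8−1) = C(163, 7) = 532318800456.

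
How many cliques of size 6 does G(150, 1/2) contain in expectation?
E[# K_6] = C(150, 6) · (1/2)^C(6, 2) = 14297000725 / 2^15 ≈ 436309.836578

For each 6-subset S of vertices (there are C(150, 6) = 14297000725 such S), let X_S = 1 if S induces a K_6 (all C(6, 2) = 15 edges present). Then P(X_S = 1) = (1/2)^15 = 1/32768. By linearity of expectation, E[# K_6] = C(150, 6) · (1/2)^15 = 14297000725 / 32768 ≈ 436309.836578.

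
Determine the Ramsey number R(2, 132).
R(2, 132) = 132

R(2, k) = k for all k ≥ 2: in a 2-colouring of K_k, either some edge is red (a red K_2) or all edges are blue (a blue K_k). And K_{131} coloured all-blue has no blue K_132, so R(2, 132) > 131. Hence R(2, 132) = 132.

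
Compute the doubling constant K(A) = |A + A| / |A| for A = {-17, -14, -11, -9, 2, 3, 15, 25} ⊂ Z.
K = |A + A| / |A| = 33/8

Enumerate A + A = {a + b : a, b ∈ A}. With |A| = 8, there are |A|^2 = 64 ordered sum pairs; collecting distinct values, A + A = {-34, -31, -28, -26, -25, -23, -22, -20, -18, -15, -14, -12, -11, -9, -8, -7, -6, -2, 1, 4, 5, 6, 8, 11, 14, 16, 17, 18, 27, 28, 30, 40, 50}, so |A + A| = 33. Thus K = 33/8. For comparison, the minimum possible |A + A| over all 8-element sets is 2·8 − 1 = 15 (so min K = 15/8), attained only by arithmetic progressions.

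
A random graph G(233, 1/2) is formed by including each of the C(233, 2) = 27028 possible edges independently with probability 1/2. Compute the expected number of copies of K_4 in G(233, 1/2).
E[# K_4] = C(233, 4) · (1/2)^C(4, 2) = 119666470 / 2^6 = 59833235/32 = 1869788.59375

For each 4-subset S of vertices (there are C(233, 4) = 119666470 such S), let X_S = 1 if S induces a K_4 (all C(4, 2) = 6 edges present). Then P(X_S = 1) = (1/2)^6 = 1/64. By linearity of expectation, E[# K_4] = C(233, 4) · (1/2)^6 = 119666470 / 64 = 59833235/32 = 1869788.59375.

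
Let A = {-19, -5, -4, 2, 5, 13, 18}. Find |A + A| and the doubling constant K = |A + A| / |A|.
K = |A + A| / |A| = 28/7 = 4

Enumerate A + A = {a + b : a, b ∈ A}. With |A| = 7, there are |A|^2 = 49 ordered sum pairs; collecting distinct values, A + A = {-38, -24, -23, -17, -14, -10, -9, -8, -6, -3, -2, -1, 0, 1, 4, 7, 8, 9, 10, 13, 14, 15, 18, 20, 23, 26, 31, 36}, so |A + A| = 28. Thus K = 28/7 = 4. For comparison, the minimum possible |A + A| over all 7-element sets is 2·7 − 1 = 13 (so min K = 13/7), attained only by arithmetic progressions.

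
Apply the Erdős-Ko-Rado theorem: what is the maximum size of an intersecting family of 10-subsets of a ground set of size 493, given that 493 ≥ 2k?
max |F| = C(492, 9) = 4324746480249486060

The Erdős-Ko-Rado theorem states: for n ≥ 2k, an intersecting family of k-subsets of an n-element set has size at most C(n − 1, k − 1), with equality for 'star' families {A ⊆ [n] : |A| = k, i ∈ A} (fix an element i). For n = 493, k = 10: C(492, 9) = 4324746480249486060.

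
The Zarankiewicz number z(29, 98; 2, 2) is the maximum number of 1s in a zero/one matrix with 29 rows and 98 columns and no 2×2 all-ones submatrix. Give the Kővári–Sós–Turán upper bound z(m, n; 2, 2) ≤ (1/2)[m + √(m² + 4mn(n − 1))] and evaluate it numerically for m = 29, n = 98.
z(29, 98; 2, 2) ≤ (1/2)[29 + √(29² + 4·29·98·97)] = (1/2)[29 + √1103537] = 539.7468

Kővári–Sós–Turán: let r_1, ..., r_29 be the row sums and z = Σ r_i the total number of 1s. Each pair of columns can share at most one row with both entries 1 (else a 2×2 all-ones block appears), so Σ_i C(r_i, 2) ≤ C(98, 2) = 4753. By convexity Σ_i C(r_i, 2) ≥ 29·C(z/29, 2) = z(z − 29)/(2·29), giving z² − 29z − 29·98·97 ≤ 0 and hence z ≤ (1/2)[29 + √(841 + 4·275674)] = (1/2)[29 + √1103537] ≈ (1/2)(29 + 1050.4937) = 539.7468.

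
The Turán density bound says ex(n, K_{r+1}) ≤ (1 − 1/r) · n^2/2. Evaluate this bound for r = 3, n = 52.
Turán density bound = (2/3) · 52^2/2 = 2704/3 ≈ 901.3333

Turán's theorem: ex(n, K_{r+1}) is achieved by the complete r-partite Turán graph T(n, r) with parts as balanced as possible, and is at most (1 − 1/r) · n^2/2. For r = 3, n = 52: the density bound is (2/3) · 2704/2 = 2704/3 ≈ 901.3333. The integer-valued extremum is e(T(52, 3)) = 901, which is strictly less than the density bound 2704/3 since 3 ∤ 52 (the parts of T(52, 3) cannot all be equal).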